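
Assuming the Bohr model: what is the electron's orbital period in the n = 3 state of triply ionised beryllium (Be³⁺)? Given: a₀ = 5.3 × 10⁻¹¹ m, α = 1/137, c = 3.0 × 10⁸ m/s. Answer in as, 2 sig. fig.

r = n²a₀/Z = 3²·5.3 × 10⁻¹¹/4 = 1.2 × 10⁻¹⁰ m
v = Zαc/n = 4·0.0073·3.0 × 10⁸/3 = 2.9 × 10⁶ m/s
T = 2πr/v = 2.6 × 10⁻¹⁶ s = 260 as

260 as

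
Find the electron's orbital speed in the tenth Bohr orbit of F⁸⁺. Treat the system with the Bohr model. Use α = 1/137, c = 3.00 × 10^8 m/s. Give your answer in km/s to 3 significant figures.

v_n = Zαc/n = 9 × 0.00730 × 3.00 × 10^8 / 10
    = 1970 km/s

1970 km/s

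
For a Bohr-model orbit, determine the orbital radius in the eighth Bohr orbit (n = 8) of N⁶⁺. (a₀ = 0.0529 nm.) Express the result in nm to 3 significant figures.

0.484 nm

r_n = n²a₀/Z = 8² × 0.0529 / 7
    = 64 × 0.0529 / 7 = 0.484 nm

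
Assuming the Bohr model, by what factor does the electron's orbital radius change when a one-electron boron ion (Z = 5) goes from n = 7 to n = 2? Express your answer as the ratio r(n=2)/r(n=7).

4/49

r ∝ Z^-1 · n^2; with Z fixed, r ∝ n^2.
r(n=2)/r(n=7) = (2/7)^2 = 4/49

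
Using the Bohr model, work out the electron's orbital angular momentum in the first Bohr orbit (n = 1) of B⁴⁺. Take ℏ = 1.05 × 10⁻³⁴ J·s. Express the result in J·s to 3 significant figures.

L_n = nℏ = 1 × 1.05 × 10⁻³⁴ = 1.05 × 10⁻³⁴ J·s

1.05 × 10⁻³⁴ J·s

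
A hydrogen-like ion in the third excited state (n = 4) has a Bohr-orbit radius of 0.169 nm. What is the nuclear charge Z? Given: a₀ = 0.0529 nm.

r_n = n²a₀/Z ⇒ Z = n²a₀/r = 4² × 0.0529 / 0.169 ≈ 5.01
Z = 5

5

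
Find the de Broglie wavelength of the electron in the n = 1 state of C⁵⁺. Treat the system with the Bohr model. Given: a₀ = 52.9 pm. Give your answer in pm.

The Bohr quantisation condition is nλ = 2πr_n.
r_n = n²a₀/Z = 8.82 pm
λ = 2πr_n/n = 2π·8.82/1 = 55.4 pm

55.4 pm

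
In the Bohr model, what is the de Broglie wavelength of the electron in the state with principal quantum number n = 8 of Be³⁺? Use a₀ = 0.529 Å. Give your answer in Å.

6.65 Å

The Bohr quantisation condition is nλ = 2πr_n.
r_n = n²a₀/Z = 8.46 Å
λ = 2πr_n/n = 2π·8.46/8 = 6.65 Å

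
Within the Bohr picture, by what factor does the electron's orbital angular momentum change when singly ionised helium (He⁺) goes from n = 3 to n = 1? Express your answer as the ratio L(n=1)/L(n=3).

L = nℏ depends only on n, so L ∝ n.
L(n=1)/L(n=3) = (1/3)^1 = 1/3

1/3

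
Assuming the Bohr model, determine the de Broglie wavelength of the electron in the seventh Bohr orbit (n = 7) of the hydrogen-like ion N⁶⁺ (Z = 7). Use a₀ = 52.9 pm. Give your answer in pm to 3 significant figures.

332 pm

The Bohr quantisation condition is nλ = 2πr_n.
r_n = n²a₀/Z = 370 pm
λ = 2πr_n/n = 2π·370/7 = 332 pm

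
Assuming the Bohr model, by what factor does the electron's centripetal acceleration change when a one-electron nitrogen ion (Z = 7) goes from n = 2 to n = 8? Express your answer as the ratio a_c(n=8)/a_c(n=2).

a_c ∝ Z^3 · n^-4; with Z fixed, a_c ∝ n^-4.
a_c(n=8)/a_c(n=2) = (8/2)^-4 = 1/256

1/256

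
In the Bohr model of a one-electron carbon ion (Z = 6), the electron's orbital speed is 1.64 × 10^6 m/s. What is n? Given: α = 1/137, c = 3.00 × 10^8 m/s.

8

v_n = Zαc/n ⇒ n = Zαc/v = 6 × 0.00730 × 3.00 × 10^8 / 1.64 × 10^6 ≈ 8.01
n = 8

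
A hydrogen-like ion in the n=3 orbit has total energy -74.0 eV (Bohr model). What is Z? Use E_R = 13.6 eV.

E_n = −E_R Z²/n² ⇒ Z² = −E_n n²/E_R = 74.0 × 3² / 13.6 ≈ 48.97
Z = 7

7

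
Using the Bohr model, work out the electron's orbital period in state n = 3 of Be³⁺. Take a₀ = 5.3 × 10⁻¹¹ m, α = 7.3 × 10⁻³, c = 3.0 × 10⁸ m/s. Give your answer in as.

260 as

r = n²a₀/Z = 3²·5.3 × 10⁻¹¹/4 = 1.2 × 10⁻¹⁰ m
v = Zαc/n = 4·0.0073·3.0 × 10⁸/3 = 2.9 × 10⁶ m/s
T = 2πr/v = 2.6 × 10⁻¹⁶ s = 260 as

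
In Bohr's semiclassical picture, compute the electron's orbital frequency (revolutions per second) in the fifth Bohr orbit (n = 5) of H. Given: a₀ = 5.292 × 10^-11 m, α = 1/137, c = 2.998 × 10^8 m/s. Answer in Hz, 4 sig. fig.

r = n²a₀/Z = 1.323 × 10^-9 m, v = Zαc/n = 4.377 × 10^5 m/s
f = v/(2πr) = 5.265 × 10^13 Hz

5.265 × 10^13 Hz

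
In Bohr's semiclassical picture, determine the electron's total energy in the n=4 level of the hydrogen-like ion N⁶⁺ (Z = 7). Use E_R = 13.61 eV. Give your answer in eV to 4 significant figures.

-41.68 eV

E_n = −E_R·Z²/n² = −13.61 × 7²/4² = -41.68 eV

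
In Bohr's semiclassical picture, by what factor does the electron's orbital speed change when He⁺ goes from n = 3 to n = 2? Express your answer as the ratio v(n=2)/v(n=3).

v ∝ Z^1 · n^-1; with Z fixed, v ∝ n^-1.
v(n=2)/v(n=3) = (2/3)^-1 = 3/2

3/2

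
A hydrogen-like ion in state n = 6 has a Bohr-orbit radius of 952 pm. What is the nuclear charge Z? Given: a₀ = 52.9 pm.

r_n = n²a₀/Z ⇒ Z = n²a₀/r = 6² × 52.9 / 952 ≈ 2.00
Z = 2

2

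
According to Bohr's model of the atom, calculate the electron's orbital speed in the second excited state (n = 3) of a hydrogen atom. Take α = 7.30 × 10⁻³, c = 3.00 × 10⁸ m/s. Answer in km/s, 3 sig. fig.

v_n = Zαc/n = 1 × 0.00730 × 3.00 × 10⁸ / 3
    = 730 km/s

730 km/s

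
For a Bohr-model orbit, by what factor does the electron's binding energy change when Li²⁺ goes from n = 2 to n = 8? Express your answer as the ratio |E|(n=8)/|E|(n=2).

1/16

|E| ∝ Z^2 · n^-2; with Z fixed, |E| ∝ n^-2.
|E|(n=8)/|E|(n=2) = (8/2)^-2 = 1/16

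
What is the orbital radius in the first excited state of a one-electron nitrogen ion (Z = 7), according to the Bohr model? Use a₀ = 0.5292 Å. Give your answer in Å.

r_n = n²a₀/Z = 2² × 0.5292 / 7
    = 4 × 0.5292 / 7 = 0.3024 Å

0.3024 Å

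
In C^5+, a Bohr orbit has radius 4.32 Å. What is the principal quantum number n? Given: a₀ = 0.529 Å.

7

r_n = n²a₀/Z ⇒ n² = rZ/a₀ = 4.32 × 6 / 0.529 ≈ 49.00
n = 7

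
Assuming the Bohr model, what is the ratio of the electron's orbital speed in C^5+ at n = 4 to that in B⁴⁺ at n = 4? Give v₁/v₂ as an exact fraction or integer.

v ∝ Z^1 · n^-1
v₁/v₂ = (6/5)^1 · (4/4)^-1 = 6/5

6/5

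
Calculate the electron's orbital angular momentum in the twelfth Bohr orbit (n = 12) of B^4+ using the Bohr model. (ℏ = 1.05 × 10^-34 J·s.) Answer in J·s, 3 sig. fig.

L_n = nℏ = 12 × 1.05 × 10^-34 = 1.26 × 10^-33 J·s

1.26 × 10^-33 J·s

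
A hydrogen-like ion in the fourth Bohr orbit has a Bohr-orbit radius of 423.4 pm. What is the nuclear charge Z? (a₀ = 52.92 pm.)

2

r_n = n²a₀/Z ⇒ Z = n²a₀/r = 4² × 52.92 / 423.4 ≈ 2.00
Z = 2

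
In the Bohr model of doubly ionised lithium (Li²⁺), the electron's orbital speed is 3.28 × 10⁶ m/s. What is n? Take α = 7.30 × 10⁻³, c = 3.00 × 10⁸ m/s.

v_n = Zαc/n ⇒ n = Zαc/v = 3 × 0.00730 × 3.00 × 10⁸ / 3.28 × 10⁶ ≈ 2.00
n = 2

2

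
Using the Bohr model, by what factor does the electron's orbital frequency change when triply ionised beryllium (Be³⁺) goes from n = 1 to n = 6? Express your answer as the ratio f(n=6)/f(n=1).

f ∝ Z^2 · n^-3; with Z fixed, f ∝ n^-3.
f(n=6)/f(n=1) = (6/1)^-3 = 1/216

1/216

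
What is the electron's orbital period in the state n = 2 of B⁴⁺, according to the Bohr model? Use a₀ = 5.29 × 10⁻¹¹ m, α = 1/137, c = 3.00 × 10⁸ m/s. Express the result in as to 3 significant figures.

r = n²a₀/Z = 2²·5.29 × 10⁻¹¹/5 = 4.23 × 10⁻¹¹ m
v = Zαc/n = 5·0.00730·3.00 × 10⁸/2 = 5.47 × 10⁶ m/s
T = 2πr/v = 4.86 × 10⁻¹⁷ s = 48.6 as

48.6 as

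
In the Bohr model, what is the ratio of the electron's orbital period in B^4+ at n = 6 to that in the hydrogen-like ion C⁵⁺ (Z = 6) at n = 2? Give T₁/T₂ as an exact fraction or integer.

972/25

T ∝ Z^-2 · n^3
T₁/T₂ = (5/6)^-2 · (6/2)^3 = 972/25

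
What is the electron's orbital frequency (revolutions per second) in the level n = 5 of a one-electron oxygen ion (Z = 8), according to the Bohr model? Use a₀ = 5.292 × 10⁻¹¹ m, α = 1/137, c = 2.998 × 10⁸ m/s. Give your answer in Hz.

3.370 × 10¹⁵ Hz

r = n²a₀/Z = 1.654 × 10⁻¹⁰ m, v = Zαc/n = 3.501 × 10⁶ m/s
f = v/(2πr) = 3.370 × 10¹⁵ Hz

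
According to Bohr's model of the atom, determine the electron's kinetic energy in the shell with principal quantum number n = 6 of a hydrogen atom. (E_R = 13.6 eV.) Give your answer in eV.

0.378 eV

For a Coulomb orbit the virial theorem gives K = −E_n.
E_n = −E_R·Z²/n², so K = E_R·Z²/n² = 13.6 × 1²/6² = 0.378 eV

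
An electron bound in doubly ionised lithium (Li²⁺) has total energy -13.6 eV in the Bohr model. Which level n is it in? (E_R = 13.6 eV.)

3

E_n = −E_R Z²/n² ⇒ n² = E_R Z²/(−E_n) = 13.6 × 3² / 13.6 ≈ 9.00
n = 3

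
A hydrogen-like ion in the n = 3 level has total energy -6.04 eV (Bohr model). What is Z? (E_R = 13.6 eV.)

E_n = −E_R Z²/n² ⇒ Z² = −E_n n²/E_R = 6.04 × 3² / 13.6 ≈ 4.00
Z = 2

2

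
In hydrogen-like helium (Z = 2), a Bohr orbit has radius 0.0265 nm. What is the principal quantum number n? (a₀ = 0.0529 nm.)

r_n = n²a₀/Z ⇒ n² = rZ/a₀ = 0.0265 × 2 / 0.0529 ≈ 1.00
n = 1

1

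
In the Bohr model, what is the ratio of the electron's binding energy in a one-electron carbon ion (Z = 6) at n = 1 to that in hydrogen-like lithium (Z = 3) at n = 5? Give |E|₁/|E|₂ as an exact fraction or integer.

|E| ∝ Z^2 · n^-2
|E|₁/|E|₂ = (6/3)^2 · (1/5)^-2 = 100

100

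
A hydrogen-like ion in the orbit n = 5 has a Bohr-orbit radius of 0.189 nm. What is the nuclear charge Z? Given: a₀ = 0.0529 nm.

r_n = n²a₀/Z ⇒ Z = n²a₀/r = 5² × 0.0529 / 0.189 ≈ 7.00
Z = 7

7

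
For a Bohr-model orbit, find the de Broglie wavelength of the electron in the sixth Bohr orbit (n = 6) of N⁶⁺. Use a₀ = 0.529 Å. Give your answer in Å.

The Bohr quantisation condition is nλ = 2πr_n.
r_n = n²a₀/Z = 2.72 Å
λ = 2πr_n/n = 2π·2.72/6 = 2.85 Å

2.85 Å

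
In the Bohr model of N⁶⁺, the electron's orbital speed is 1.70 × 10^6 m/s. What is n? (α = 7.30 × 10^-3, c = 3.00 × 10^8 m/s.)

9

v_n = Zαc/n ⇒ n = Zαc/v = 7 × 0.00730 × 3.00 × 10^8 / 1.70 × 10^6 ≈ 9.02
n = 9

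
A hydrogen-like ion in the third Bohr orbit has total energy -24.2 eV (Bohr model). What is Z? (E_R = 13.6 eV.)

E_n = −E_R Z²/n² ⇒ Z² = −E_n n²/E_R = 24.2 × 3² / 13.6 ≈ 16.01
Z = 4

4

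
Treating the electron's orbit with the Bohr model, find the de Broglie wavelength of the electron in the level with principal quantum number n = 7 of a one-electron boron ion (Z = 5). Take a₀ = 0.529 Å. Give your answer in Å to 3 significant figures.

4.65 Å

The Bohr quantisation condition is nλ = 2πr_n.
r_n = n²a₀/Z = 5.18 Å
λ = 2πr_n/n = 2π·5.18/7 = 4.65 Å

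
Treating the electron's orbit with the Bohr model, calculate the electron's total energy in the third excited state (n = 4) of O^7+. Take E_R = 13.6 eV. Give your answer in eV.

-54.4 eV

E_n = −E_R·Z²/n² = −13.6 × 8²/4² = -54.4 eV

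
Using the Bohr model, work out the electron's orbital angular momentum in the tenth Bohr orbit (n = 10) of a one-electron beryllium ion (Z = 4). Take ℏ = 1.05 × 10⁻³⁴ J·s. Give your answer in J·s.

1.05 × 10⁻³³ J·s

L_n = nℏ = 10 × 1.05 × 10⁻³⁴ = 1.05 × 10⁻³³ J·s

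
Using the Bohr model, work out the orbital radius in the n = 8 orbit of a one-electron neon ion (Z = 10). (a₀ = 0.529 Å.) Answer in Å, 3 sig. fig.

r_n = n²a₀/Z = 8² × 0.529 / 10
    = 64 × 0.529 / 10 = 3.39 Å

3.39 Å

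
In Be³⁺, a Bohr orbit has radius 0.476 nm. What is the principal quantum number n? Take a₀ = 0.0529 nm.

6

r_n = n²a₀/Z ⇒ n² = rZ/a₀ = 0.476 × 4 / 0.0529 ≈ 35.99
n = 6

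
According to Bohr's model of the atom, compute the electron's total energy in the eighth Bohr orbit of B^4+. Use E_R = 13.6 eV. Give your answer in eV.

E_n = −E_R·Z²/n² = −13.6 × 5²/8² = -5.31 eV

-5.31 eV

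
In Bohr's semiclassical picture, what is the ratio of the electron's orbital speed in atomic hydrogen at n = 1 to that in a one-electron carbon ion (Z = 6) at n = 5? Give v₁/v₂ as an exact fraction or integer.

v ∝ Z^1 · n^-1
v₁/v₂ = (1/6)^1 · (1/5)^-1 = 5/6

5/6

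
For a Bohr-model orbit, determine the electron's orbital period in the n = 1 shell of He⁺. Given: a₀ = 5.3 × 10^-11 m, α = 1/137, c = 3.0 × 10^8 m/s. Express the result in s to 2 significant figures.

3.8 × 10^-17 s

r = n²a₀/Z = 1²·5.3 × 10^-11/2 = 2.6 × 10^-11 m
v = Zαc/n = 2·0.0073·3.0 × 10^8/1 = 4.4 × 10^6 m/s
T = 2πr/v = 3.8 × 10^-17 s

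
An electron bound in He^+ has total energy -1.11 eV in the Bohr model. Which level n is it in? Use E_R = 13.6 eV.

7

E_n = −E_R Z²/n² ⇒ n² = E_R Z²/(−E_n) = 13.6 × 2² / 1.11 ≈ 49.01
n = 7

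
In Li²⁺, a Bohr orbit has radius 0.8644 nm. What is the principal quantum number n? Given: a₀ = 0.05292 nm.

7

r_n = n²a₀/Z ⇒ n² = rZ/a₀ = 0.8644 × 3 / 0.05292 ≈ 49.00
n = 7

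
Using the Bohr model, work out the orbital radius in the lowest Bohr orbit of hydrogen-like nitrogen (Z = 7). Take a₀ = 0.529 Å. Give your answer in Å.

0.0756 Å

r_n = n²a₀/Z = 1² × 0.529 / 7
    = 1 × 0.529 / 7 = 0.0756 Å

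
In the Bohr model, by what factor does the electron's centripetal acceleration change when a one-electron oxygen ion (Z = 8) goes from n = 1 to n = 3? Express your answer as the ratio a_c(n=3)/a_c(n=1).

a_c ∝ Z^3 · n^-4; with Z fixed, a_c ∝ n^-4.
a_c(n=3)/a_c(n=1) = (3/1)^-4 = 1/81

1/81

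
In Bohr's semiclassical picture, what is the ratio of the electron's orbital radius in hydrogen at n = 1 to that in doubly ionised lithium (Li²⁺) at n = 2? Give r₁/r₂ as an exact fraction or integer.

r ∝ Z^-1 · n^2
r₁/r₂ = (1/3)^-1 · (1/2)^2 = 3/4

3/4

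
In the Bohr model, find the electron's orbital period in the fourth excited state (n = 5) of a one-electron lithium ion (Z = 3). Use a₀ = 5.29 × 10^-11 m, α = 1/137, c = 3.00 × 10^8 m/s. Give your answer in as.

2110 as

r = n²a₀/Z = 5²·5.29 × 10^-11/3 = 4.41 × 10^-10 m
v = Zαc/n = 3·0.00730·3.00 × 10^8/5 = 1.31 × 10^6 m/s
T = 2πr/v = 2.11 × 10^-15 s = 2110 as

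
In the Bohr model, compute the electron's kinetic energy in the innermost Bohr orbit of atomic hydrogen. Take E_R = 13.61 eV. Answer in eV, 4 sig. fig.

For a Coulomb orbit the virial theorem gives K = −E_n.
E_n = −E_R·Z²/n², so K = E_R·Z²/n² = 13.61 × 1²/1² = 13.61 eV

13.61 eV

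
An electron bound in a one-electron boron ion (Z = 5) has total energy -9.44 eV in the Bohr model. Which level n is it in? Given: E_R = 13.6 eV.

E_n = −E_R Z²/n² ⇒ n² = E_R Z²/(−E_n) = 13.6 × 5² / 9.44 ≈ 36.02
n = 6

6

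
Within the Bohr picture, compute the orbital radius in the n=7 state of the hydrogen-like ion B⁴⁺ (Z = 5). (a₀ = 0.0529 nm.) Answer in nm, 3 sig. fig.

r_n = n²a₀/Z = 7² × 0.0529 / 5
    = 49 × 0.0529 / 5 = 0.518 nm

0.518 nm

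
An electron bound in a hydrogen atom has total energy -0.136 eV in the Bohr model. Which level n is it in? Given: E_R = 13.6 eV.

E_n = −E_R Z²/n² ⇒ n² = E_R Z²/(−E_n) = 13.6 × 1² / 0.136 ≈ 100.00
n = 10

10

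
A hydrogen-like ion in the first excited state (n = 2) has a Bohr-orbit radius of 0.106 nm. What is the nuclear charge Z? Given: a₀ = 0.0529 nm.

2

r_n = n²a₀/Z ⇒ Z = n²a₀/r = 2² × 0.0529 / 0.106 ≈ 2.00
Z = 2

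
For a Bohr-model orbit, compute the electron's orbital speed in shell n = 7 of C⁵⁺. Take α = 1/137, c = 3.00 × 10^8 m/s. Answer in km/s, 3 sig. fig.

1880 km/s

v_n = Zαc/n = 6 × 0.00730 × 3.00 × 10^8 / 7
    = 1880 km/s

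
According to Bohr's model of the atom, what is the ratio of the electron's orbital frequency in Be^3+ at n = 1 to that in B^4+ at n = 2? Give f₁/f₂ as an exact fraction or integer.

f ∝ Z^2 · n^-3
f₁/f₂ = (4/5)^2 · (1/2)^-3 = 128/25

128/25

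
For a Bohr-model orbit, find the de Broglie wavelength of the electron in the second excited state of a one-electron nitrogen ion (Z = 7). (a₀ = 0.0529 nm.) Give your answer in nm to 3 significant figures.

0.142 nm

The Bohr quantisation condition is nλ = 2πr_n.
r_n = n²a₀/Z = 0.0680 nm
λ = 2πr_n/n = 2π·0.0680/3 = 0.142 nm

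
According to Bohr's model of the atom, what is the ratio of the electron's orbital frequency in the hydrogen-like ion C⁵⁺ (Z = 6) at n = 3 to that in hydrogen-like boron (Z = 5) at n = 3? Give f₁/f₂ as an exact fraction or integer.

36/25

f ∝ Z^2 · n^-3
f₁/f₂ = (6/5)^2 · (3/3)^-3 = 36/25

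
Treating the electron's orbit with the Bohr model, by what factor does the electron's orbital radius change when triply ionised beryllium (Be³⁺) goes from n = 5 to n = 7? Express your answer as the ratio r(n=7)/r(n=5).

49/25

r ∝ Z^-1 · n^2; with Z fixed, r ∝ n^2.
r(n=7)/r(n=5) = (7/5)^2 = 49/25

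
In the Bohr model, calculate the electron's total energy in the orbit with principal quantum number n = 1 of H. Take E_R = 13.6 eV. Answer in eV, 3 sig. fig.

E_n = −E_R·Z²/n² = −13.6 × 1²/1² = -13.6 eV

-13.6 eV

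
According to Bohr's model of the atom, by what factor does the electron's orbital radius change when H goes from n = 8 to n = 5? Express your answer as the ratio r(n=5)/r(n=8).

25/64

r ∝ Z^-1 · n^2; with Z fixed, r ∝ n^2.
r(n=5)/r(n=8) = (5/8)^2 = 25/64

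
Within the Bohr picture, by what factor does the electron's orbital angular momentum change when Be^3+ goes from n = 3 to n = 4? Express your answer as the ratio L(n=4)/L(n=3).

L = nℏ depends only on n, so L ∝ n.
L(n=4)/L(n=3) = (4/3)^1 = 4/3

4/3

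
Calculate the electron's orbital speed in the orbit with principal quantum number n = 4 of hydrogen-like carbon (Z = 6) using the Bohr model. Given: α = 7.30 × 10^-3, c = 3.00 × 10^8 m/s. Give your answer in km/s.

3280 km/s

v_n = Zαc/n = 6 × 0.00730 × 3.00 × 10^8 / 4
    = 3280 km/s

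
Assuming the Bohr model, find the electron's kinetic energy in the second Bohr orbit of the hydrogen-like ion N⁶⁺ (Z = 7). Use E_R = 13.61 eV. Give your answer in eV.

166.7 eV

For a Coulomb orbit the virial theorem gives K = −E_n.
E_n = −E_R·Z²/n², so K = E_R·Z²/n² = 13.61 × 7²/2² = 166.7 eV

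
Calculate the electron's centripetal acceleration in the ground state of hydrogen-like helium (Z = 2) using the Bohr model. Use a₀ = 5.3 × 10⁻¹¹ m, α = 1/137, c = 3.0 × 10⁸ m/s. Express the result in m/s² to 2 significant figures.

7.2 × 10²³ m/s²

r = n²a₀/Z = 2.6 × 10⁻¹¹ m, v = Zαc/n = 4.4 × 10⁶ m/s
a = v²/r = (4.4 × 10⁶)² / 2.6 × 10⁻¹¹ = 7.2 × 10²³ m/s²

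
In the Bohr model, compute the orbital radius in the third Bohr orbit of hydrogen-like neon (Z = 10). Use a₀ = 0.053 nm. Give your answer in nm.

r_n = n²a₀/Z = 3² × 0.053 / 10
    = 9 × 0.053 / 10 = 0.048 nm

0.048 nm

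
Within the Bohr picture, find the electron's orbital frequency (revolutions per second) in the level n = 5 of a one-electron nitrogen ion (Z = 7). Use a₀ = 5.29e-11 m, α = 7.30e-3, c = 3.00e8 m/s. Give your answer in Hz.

r = n²a₀/Z = 1.89e-10 m, v = Zαc/n = 3.07e6 m/s
f = v/(2πr) = 2.58e15 Hz

2.58e15 Hz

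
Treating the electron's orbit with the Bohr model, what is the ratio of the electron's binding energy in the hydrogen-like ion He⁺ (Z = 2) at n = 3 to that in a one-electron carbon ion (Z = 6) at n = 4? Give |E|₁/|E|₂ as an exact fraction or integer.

16/81

|E| ∝ Z^2 · n^-2
|E|₁/|E|₂ = (2/6)^2 · (3/4)^-2 = 16/81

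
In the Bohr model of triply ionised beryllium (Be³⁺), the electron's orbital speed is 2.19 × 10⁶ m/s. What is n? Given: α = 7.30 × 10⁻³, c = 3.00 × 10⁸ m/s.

v_n = Zαc/n ⇒ n = Zαc/v = 4 × 0.00730 × 3.00 × 10⁸ / 2.19 × 10⁶ ≈ 4.00
n = 4

4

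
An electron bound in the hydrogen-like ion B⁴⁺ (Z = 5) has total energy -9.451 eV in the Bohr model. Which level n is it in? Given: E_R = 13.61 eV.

E_n = −E_R Z²/n² ⇒ n² = E_R Z²/(−E_n) = 13.61 × 5² / 9.451 ≈ 36.00
n = 6

6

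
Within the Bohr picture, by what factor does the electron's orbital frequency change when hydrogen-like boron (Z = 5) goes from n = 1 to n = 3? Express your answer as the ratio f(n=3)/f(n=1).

f ∝ Z^2 · n^-3; with Z fixed, f ∝ n^-3.
f(n=3)/f(n=1) = (3/1)^-3 = 1/27

1/27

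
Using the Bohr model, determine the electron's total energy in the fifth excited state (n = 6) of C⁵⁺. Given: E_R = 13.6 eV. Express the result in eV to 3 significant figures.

-13.6 eV

E_n = −E_R·Z²/n² = −13.6 × 6²/6² = -13.6 eV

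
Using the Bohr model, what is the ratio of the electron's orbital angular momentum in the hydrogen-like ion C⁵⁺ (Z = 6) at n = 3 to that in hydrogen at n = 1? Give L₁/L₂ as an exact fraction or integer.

L = nℏ is independent of Z.
L₁/L₂ = n₁/n₂ = 3/1 = 3

3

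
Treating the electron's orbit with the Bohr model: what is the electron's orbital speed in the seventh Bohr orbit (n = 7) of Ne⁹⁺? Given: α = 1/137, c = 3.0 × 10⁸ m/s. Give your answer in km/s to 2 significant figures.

3100 km/s

v_n = Zαc/n = 10 × 0.0073 × 3.0 × 10⁸ / 7
    = 3100 km/s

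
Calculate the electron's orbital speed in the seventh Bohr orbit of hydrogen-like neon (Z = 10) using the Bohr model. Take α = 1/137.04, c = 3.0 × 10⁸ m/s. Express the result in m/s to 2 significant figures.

3.1 × 10⁶ m/s

v_n = Zαc/n = 10 × 0.0073 × 3.0 × 10⁸ / 7
    = 3.1 × 10⁶ m/s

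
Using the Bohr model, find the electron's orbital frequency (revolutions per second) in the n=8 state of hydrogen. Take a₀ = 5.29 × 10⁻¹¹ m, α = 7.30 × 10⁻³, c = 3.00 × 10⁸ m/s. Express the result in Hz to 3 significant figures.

r = n²a₀/Z = 3.39 × 10⁻⁹ m, v = Zαc/n = 2.74 × 10⁵ m/s
f = v/(2πr) = 1.29 × 10¹³ Hz

1.29 × 10¹³ Hz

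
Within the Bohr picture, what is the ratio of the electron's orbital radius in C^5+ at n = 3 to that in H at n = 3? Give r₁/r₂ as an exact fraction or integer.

1/6

r ∝ Z^-1 · n^2
r₁/r₂ = (6/1)^-1 · (3/3)^2 = 1/6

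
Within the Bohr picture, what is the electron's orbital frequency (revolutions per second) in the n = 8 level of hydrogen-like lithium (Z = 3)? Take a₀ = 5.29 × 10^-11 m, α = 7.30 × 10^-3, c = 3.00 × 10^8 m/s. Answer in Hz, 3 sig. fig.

r = n²a₀/Z = 1.13 × 10^-9 m, v = Zαc/n = 8.21 × 10^5 m/s
f = v/(2πr) = 1.16 × 10^14 Hz

1.16 × 10^14 Hz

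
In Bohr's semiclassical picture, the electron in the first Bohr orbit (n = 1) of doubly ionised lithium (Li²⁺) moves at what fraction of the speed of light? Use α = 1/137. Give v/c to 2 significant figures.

v_n = Zαc/n, so v/c = Zα/n = 3 × 0.0073 / 1 = 0.022

0.022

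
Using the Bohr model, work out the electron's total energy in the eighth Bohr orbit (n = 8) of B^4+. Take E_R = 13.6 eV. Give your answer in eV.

-5.31 eV

E_n = −E_R·Z²/n² = −13.6 × 5²/8² = -5.31 eV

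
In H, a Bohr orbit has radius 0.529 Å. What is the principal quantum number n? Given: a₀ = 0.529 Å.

1

r_n = n²a₀/Z ⇒ n² = rZ/a₀ = 0.529 × 1 / 0.529 ≈ 1.00
n = 1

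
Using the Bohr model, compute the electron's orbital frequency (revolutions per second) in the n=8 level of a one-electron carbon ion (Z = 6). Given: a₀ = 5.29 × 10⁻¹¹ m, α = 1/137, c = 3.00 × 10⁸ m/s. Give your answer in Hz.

r = n²a₀/Z = 5.64 × 10⁻¹⁰ m, v = Zαc/n = 1.64 × 10⁶ m/s
f = v/(2πr) = 4.63 × 10¹⁴ Hz

4.63 × 10¹⁴ Hz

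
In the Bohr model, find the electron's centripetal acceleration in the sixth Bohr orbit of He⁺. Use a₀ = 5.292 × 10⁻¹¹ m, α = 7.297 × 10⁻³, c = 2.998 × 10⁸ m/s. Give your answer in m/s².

5.582 × 10²⁰ m/s²

r = n²a₀/Z = 9.526 × 10⁻¹⁰ m, v = Zαc/n = 7.292 × 10⁵ m/s
a = v²/r = (7.292 × 10⁵)² / 9.526 × 10⁻¹⁰ = 5.582 × 10²⁰ m/s²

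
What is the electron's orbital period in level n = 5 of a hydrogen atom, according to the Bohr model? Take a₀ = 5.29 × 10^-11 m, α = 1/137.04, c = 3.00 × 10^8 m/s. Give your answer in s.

r = n²a₀/Z = 5²·5.29 × 10^-11/1 = 1.32 × 10^-9 m
v = Zαc/n = 1·0.00730·3.00 × 10^8/5 = 4.38 × 10^5 m/s
T = 2πr/v = 1.90 × 10^-14 s

1.90 × 10^-14 s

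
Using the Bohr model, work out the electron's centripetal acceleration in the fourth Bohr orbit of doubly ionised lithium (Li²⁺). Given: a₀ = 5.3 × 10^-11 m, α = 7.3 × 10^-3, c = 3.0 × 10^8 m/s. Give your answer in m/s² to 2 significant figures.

9.5 × 10^21 m/s²

r = n²a₀/Z = 2.8 × 10^-10 m, v = Zαc/n = 1.6 × 10^6 m/s
a = v²/r = (1.6 × 10^6)² / 2.8 × 10^-10 = 9.5 × 10^21 m/s²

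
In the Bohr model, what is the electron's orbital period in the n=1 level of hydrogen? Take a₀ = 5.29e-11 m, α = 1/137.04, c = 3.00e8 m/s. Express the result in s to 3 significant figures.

1.52e-16 s

r = n²a₀/Z = 1²·5.29e-11/1 = 5.29e-11 m
v = Zαc/n = 1·0.00730·3.00e8/1 = 2.19e6 m/s
T = 2πr/v = 1.52e-16 s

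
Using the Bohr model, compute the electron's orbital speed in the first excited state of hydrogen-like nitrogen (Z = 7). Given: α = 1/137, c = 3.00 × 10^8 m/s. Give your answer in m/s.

v_n = Zαc/n = 7 × 0.00730 × 3.00 × 10^8 / 2
    = 7.66 × 10^6 m/s

7.66 × 10^6 m/s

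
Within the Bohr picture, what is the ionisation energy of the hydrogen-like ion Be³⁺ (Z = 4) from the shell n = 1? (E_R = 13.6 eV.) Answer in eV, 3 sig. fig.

E_n = −E_R·Z²/n² = −13.6 × 4²/1² eV = -218 eV
Ionisation energy = −E_n = 218 eV

218 eV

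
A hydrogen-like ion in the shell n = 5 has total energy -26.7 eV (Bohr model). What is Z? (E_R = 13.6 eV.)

7

E_n = −E_R Z²/n² ⇒ Z² = −E_n n²/E_R = 26.7 × 5² / 13.6 ≈ 49.08
Z = 7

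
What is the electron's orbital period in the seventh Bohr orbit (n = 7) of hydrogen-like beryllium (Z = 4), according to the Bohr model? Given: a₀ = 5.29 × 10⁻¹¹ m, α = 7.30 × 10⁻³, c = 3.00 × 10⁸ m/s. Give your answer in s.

3.25 × 10⁻¹⁵ s

r = n²a₀/Z = 7²·5.29 × 10⁻¹¹/4 = 6.48 × 10⁻¹⁰ m
v = Zαc/n = 4·0.00730·3.00 × 10⁸/7 = 1.25 × 10⁶ m/s
T = 2πr/v = 3.25 × 10⁻¹⁵ s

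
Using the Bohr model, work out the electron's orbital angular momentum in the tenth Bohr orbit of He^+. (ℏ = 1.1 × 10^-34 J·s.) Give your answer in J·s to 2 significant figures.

L_n = nℏ = 10 × 1.1 × 10^-34 = 1.1 × 10^-33 J·s

1.1 × 10^-33 J·s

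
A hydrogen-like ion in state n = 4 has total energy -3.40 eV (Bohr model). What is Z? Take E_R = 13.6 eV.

E_n = −E_R Z²/n² ⇒ Z² = −E_n n²/E_R = 3.40 × 4² / 13.6 ≈ 4.00
Z = 2

2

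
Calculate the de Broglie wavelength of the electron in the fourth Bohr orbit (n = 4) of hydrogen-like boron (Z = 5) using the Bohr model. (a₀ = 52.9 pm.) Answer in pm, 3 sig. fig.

266 pm

The Bohr quantisation condition is nλ = 2πr_n.
r_n = n²a₀/Z = 169 pm
λ = 2πr_n/n = 2π·169/4 = 266 pm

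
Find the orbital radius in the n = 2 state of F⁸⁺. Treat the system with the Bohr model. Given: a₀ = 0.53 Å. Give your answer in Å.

r_n = n²a₀/Z = 2² × 0.53 / 9
    = 4 × 0.53 / 9 = 0.24 Å

0.24 Å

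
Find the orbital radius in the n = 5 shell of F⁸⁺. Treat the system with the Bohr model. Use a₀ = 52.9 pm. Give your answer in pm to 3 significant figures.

r_n = n²a₀/Z = 5² × 52.9 / 9
    = 25 × 52.9 / 9 = 147 pm

147 pm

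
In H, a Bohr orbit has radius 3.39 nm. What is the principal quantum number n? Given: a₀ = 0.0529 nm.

8

r_n = n²a₀/Z ⇒ n² = rZ/a₀ = 3.39 × 1 / 0.0529 ≈ 64.08
n = 8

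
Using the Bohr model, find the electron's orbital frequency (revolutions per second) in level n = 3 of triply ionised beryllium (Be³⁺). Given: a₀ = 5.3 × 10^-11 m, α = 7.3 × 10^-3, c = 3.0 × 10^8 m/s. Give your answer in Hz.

3.9 × 10^15 Hz

r = n²a₀/Z = 1.2 × 10^-10 m, v = Zαc/n = 2.9 × 10^6 m/s
f = v/(2πr) = 3.9 × 10^15 Hz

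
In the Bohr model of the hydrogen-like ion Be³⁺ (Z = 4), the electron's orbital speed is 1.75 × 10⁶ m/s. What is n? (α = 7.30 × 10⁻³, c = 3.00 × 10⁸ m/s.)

5

v_n = Zαc/n ⇒ n = Zαc/v = 4 × 0.00730 × 3.00 × 10⁸ / 1.75 × 10⁶ ≈ 5.01
n = 5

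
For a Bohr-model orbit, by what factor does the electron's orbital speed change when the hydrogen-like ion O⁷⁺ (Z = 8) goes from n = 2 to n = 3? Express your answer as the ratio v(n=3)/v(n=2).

2/3

v ∝ Z^1 · n^-1; with Z fixed, v ∝ n^-1.
v(n=3)/v(n=2) = (3/2)^-1 = 2/3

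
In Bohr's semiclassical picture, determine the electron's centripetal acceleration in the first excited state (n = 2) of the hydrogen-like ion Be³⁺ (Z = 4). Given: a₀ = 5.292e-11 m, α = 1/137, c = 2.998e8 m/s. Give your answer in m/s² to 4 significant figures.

3.620e23 m/s²

r = n²a₀/Z = 5.292e-11 m, v = Zαc/n = 4.377e6 m/s
a = v²/r = (4.377e6)² / 5.292e-11 = 3.620e23 m/s²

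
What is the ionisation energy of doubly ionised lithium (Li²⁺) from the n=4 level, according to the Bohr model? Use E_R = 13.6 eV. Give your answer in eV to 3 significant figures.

7.65 eV

E_n = −E_R·Z²/n² = −13.6 × 3²/4² eV = -7.65 eV
Ionisation energy = −E_n = 7.65 eV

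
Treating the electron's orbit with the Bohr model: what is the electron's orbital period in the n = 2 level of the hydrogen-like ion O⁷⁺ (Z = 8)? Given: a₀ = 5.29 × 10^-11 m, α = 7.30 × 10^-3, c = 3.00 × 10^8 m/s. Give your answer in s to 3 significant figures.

1.90 × 10^-17 s

r = n²a₀/Z = 2²·5.29 × 10^-11/8 = 2.65 × 10^-11 m
v = Zαc/n = 8·0.00730·3.00 × 10^8/2 = 8.76 × 10^6 m/s
T = 2πr/v = 1.90 × 10^-17 s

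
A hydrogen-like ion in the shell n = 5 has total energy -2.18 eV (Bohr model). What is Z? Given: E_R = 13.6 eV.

2

E_n = −E_R Z²/n² ⇒ Z² = −E_n n²/E_R = 2.18 × 5² / 13.6 ≈ 4.01
Z = 2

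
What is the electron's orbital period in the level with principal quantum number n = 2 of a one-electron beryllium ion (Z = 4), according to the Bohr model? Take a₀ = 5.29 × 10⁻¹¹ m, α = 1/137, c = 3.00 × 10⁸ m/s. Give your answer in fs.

0.0759 fs

r = n²a₀/Z = 2²·5.29 × 10⁻¹¹/4 = 5.29 × 10⁻¹¹ m
v = Zαc/n = 4·0.00730·3.00 × 10⁸/2 = 4.38 × 10⁶ m/s
T = 2πr/v = 7.59 × 10⁻¹⁷ s = 0.0759 fs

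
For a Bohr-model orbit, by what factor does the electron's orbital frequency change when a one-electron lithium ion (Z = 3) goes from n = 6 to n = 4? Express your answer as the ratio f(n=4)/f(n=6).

f ∝ Z^2 · n^-3; with Z fixed, f ∝ n^-3.
f(n=4)/f(n=6) = (4/6)^-3 = 27/8

27/8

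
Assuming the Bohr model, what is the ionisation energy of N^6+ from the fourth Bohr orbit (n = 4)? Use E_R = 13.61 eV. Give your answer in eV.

41.68 eV

E_n = −E_R·Z²/n² = −13.61 × 7²/4² eV = -41.68 eV
Ionisation energy = −E_n = 41.68 eV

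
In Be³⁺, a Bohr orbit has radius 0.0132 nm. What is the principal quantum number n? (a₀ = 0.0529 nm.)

1

r_n = n²a₀/Z ⇒ n² = rZ/a₀ = 0.0132 × 4 / 0.0529 ≈ 1.00
n = 1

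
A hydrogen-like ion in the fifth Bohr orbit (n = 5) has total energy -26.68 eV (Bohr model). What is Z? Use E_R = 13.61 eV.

7

E_n = −E_R Z²/n² ⇒ Z² = −E_n n²/E_R = 26.68 × 5² / 13.61 ≈ 49.01
Z = 7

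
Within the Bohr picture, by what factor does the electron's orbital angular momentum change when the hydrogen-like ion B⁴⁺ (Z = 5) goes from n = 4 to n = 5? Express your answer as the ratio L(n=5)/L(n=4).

5/4

L = nℏ depends only on n, so L ∝ n.
L(n=5)/L(n=4) = (5/4)^1 = 5/4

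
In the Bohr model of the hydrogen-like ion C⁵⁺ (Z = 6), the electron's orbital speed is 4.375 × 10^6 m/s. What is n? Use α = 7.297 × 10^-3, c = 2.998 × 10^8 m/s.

v_n = Zαc/n ⇒ n = Zαc/v = 6 × 0.007297 × 2.998 × 10^8 / 4.375 × 10^6 ≈ 3.00
n = 3

3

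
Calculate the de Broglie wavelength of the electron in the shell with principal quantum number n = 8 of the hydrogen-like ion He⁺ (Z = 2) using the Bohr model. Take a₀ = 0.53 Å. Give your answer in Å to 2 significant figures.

13 Å

The Bohr quantisation condition is nλ = 2πr_n.
r_n = n²a₀/Z = 17 Å
λ = 2πr_n/n = 2π·17/8 = 13 Å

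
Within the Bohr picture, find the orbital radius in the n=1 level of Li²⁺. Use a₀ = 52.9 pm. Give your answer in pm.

17.6 pm

r_n = n²a₀/Z = 1² × 52.9 / 3
    = 1 × 52.9 / 3 = 17.6 pm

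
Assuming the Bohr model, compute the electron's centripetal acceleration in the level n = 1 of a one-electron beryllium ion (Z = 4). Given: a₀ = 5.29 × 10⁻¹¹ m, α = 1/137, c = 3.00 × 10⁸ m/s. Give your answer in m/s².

5.80 × 10²⁴ m/s²

r = n²a₀/Z = 1.32 × 10⁻¹¹ m, v = Zαc/n = 8.76 × 10⁶ m/s
a = v²/r = (8.76 × 10⁶)² / 1.32 × 10⁻¹¹ = 5.80 × 10²⁴ m/s²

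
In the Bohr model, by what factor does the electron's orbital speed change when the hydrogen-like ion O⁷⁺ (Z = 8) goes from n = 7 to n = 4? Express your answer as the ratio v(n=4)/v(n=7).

v ∝ Z^1 · n^-1; with Z fixed, v ∝ n^-1.
v(n=4)/v(n=7) = (4/7)^-1 = 7/4

7/4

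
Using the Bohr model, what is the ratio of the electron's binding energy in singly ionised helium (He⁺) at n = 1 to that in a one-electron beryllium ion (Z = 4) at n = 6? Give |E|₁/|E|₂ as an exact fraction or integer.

9

|E| ∝ Z^2 · n^-2
|E|₁/|E|₂ = (2/4)^2 · (1/6)^-2 = 9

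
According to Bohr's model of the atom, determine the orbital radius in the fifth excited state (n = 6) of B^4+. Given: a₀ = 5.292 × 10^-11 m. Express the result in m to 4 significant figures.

3.810 × 10^-10 m

r_n = n²a₀/Z = 6² × 5.292 × 10^-11 / 5
    = 36 × 5.292 × 10^-11 / 5 = 3.810 × 10^-10 m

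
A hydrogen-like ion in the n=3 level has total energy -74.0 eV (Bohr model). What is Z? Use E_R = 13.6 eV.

E_n = −E_R Z²/n² ⇒ Z² = −E_n n²/E_R = 74.0 × 3² / 13.6 ≈ 48.97
Z = 7

7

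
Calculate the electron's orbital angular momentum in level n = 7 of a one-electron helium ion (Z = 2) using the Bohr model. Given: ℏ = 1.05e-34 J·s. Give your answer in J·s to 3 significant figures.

L_n = nℏ = 7 × 1.05e-34 = 7.35e-34 J·s

7.35e-34 J·s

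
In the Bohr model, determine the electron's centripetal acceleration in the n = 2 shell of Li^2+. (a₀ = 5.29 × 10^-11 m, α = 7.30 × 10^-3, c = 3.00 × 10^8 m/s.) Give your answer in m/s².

1.53 × 10^23 m/s²

r = n²a₀/Z = 7.05 × 10^-11 m, v = Zαc/n = 3.29 × 10^6 m/s
a = v²/r = (3.29 × 10^6)² / 7.05 × 10^-11 = 1.53 × 10^23 m/s²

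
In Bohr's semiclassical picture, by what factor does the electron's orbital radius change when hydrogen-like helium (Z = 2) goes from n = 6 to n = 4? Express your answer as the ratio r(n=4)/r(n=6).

r ∝ Z^-1 · n^2; with Z fixed, r ∝ n^2.
r(n=4)/r(n=6) = (4/6)^2 = 4/9

4/9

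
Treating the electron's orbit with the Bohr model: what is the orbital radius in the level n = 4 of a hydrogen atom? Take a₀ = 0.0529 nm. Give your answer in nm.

0.846 nm

r_n = n²a₀/Z = 4² × 0.0529 / 1
    = 16 × 0.0529 / 1 = 0.846 nm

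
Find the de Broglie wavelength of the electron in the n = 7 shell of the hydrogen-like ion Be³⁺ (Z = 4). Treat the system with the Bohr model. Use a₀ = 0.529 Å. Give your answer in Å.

5.82 Å

The Bohr quantisation condition is nλ = 2πr_n.
r_n = n²a₀/Z = 6.48 Å
λ = 2πr_n/n = 2π·6.48/7 = 5.82 Å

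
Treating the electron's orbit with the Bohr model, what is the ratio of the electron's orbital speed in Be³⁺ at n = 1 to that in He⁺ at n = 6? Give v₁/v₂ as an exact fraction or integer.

12

v ∝ Z^1 · n^-1
v₁/v₂ = (4/2)^1 · (1/6)^-1 = 12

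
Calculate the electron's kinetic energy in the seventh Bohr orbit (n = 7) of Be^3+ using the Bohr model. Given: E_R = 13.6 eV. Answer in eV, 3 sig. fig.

For a Coulomb orbit the virial theorem gives K = −E_n.
E_n = −E_R·Z²/n², so K = E_R·Z²/n² = 13.6 × 4²/7² = 4.44 eV

4.44 eV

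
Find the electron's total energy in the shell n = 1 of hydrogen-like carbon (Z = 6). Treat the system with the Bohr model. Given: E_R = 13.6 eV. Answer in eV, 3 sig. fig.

E_n = −E_R·Z²/n² = −13.6 × 6²/1² = -490 eV

-490 eV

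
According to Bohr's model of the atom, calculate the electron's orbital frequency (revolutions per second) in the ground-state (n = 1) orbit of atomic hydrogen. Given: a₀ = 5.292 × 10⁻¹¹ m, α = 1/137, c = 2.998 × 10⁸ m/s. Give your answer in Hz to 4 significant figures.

6.581 × 10¹⁵ Hz

r = n²a₀/Z = 5.292 × 10⁻¹¹ m, v = Zαc/n = 2.188 × 10⁶ m/s
f = v/(2πr) = 6.581 × 10¹⁵ Hz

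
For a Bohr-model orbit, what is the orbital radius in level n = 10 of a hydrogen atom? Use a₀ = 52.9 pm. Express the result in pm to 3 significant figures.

5290 pm

r_n = n²a₀/Z = 10² × 52.9 / 1
    = 100 × 52.9 / 1 = 5290 pm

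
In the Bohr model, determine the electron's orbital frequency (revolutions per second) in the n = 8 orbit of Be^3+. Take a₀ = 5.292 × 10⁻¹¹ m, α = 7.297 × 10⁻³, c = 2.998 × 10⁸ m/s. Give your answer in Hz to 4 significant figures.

r = n²a₀/Z = 8.467 × 10⁻¹⁰ m, v = Zαc/n = 1.094 × 10⁶ m/s
f = v/(2πr) = 2.056 × 10¹⁴ Hz

2.056 × 10¹⁴ Hz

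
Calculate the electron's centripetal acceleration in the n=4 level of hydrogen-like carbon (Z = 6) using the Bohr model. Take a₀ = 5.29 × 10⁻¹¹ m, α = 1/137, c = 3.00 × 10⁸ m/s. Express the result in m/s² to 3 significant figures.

r = n²a₀/Z = 1.41 × 10⁻¹⁰ m, v = Zαc/n = 3.28 × 10⁶ m/s
a = v²/r = (3.28 × 10⁶)² / 1.41 × 10⁻¹⁰ = 7.65 × 10²² m/s²

7.65 × 10²² m/s²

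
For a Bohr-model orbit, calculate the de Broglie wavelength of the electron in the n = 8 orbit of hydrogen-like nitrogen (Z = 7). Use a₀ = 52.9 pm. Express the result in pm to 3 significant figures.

380 pm

The Bohr quantisation condition is nλ = 2πr_n.
r_n = n²a₀/Z = 484 pm
λ = 2πr_n/n = 2π·484/8 = 380 pm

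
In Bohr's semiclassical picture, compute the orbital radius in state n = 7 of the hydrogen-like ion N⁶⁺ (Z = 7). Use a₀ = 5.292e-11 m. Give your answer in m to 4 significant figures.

3.704e-10 m

r_n = n²a₀/Z = 7² × 5.292e-11 / 7
    = 49 × 5.292e-11 / 7 = 3.704e-10 m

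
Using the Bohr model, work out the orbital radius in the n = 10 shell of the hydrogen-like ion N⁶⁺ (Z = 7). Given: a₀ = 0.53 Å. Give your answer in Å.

r_n = n²a₀/Z = 10² × 0.53 / 7
    = 100 × 0.53 / 7 = 7.6 Å

7.6 Å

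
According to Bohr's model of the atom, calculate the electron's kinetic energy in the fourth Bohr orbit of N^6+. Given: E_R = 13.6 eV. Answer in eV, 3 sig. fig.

For a Coulomb orbit the virial theorem gives K = −E_n.
E_n = −E_R·Z²/n², so K = E_R·Z²/n² = 13.6 × 7²/4² = 41.6 eV

41.6 eV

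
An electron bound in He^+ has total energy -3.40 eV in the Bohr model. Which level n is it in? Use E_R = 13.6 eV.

E_n = −E_R Z²/n² ⇒ n² = E_R Z²/(−E_n) = 13.6 × 2² / 3.40 ≈ 16.00
n = 4

4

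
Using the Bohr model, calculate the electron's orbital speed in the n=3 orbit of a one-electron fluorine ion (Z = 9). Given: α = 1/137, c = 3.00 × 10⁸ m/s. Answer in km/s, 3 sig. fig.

v_n = Zαc/n = 9 × 0.00730 × 3.00 × 10⁸ / 3
    = 6570 km/s

6570 km/s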